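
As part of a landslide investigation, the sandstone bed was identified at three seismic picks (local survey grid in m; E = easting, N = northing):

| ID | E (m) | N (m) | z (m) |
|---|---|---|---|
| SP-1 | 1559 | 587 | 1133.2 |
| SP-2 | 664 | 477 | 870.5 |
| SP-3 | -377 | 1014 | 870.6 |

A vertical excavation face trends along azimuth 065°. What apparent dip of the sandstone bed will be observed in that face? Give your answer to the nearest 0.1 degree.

22.2°

Let the plane be z = a·E + b·N + c.
SP-2−SP-1: −895a − 110b = −262.7;  SP-3−SP-1: −1936a + 427b = −262.6.
Solving gives a = 0.23702, b = 0.45967.
Unit vector along 065° is (sin 65°, cos 65°) = (0.9063, 0.4226).
Slope in that direction = a·(0.9063) + b·(0.4226) = 0.40908.
Apparent dip = arctan|0.40908| = 22.2° (true dip is 27.3°, so apparent ≤ true as expected).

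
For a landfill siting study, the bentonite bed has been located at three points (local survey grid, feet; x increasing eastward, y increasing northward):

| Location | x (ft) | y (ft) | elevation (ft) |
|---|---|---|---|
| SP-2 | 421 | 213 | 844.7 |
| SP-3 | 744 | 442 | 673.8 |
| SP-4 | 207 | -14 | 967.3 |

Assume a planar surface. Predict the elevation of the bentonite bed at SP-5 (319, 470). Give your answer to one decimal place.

Two edge vectors: SP-2→SP-3 = (323, 229, -170.9), SP-2→SP-4 = (-214, -227, 122.6).
Normal n = (SP-2→SP-3) × (SP-2→SP-4) = (-10718.9, -3027.2, -24315).
So ∂z/∂x = −n_x/n_z = −0.44083 and ∂z/∂y = −n_y/n_z = −0.12450.
Intercept c from SP-2: 844.7 + 185.59 + 26.52 = 1056.81.
At (319, 470): z = −140.6 − 58.5 + 1056.81 = 857.7 ft.

857.7 ft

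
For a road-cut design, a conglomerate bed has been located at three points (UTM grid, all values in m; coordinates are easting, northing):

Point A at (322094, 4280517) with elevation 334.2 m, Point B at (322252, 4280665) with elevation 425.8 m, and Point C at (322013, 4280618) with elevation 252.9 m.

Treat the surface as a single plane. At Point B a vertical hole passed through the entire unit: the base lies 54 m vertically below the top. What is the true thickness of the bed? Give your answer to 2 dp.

42.46 m

Let the plane be z = a·easting + b·northing + c.
Point B−Point A: 158a + 148b = 91.6;  Point C−Point A: −81a + 101b = −81.3.
Solving gives a = 0.76161, b = −0.19415.
|∇z| = √(a²+b²) = 0.78597, so dip δ = arctan(0.78597) = 38.17°.
True thickness = vertical thickness × cos δ = 54 × cos 38.17° = 42.46 m.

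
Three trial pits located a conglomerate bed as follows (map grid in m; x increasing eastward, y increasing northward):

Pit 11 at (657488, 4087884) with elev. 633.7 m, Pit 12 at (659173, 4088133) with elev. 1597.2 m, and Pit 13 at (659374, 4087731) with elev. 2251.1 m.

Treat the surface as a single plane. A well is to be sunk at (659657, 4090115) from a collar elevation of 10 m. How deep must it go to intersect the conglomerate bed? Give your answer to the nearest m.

Two edge vectors: Pit 11→Pit 12 = (1685, 249, 963.5), Pit 11→Pit 13 = (1886, -153, 1617.4).
Normal n = (Pit 11→Pit 12) × (Pit 11→Pit 13) = (550148.1, -908158, -727419).
So ∂z/∂x = −n_x/n_z = 0.75630153 and ∂z/∂y = −n_y/n_z = −1.24846615.
Intercept c from Pit 11: 633.7 − 497259.18 + 5103584.81 = 4606959.33.
At (659657, 4090115): z_contact = 498899.6 − 5106370.1 + 4606959.33 = -511.2 m.
Depth below ground = 10 − (-511.2) = 521 m.

521 m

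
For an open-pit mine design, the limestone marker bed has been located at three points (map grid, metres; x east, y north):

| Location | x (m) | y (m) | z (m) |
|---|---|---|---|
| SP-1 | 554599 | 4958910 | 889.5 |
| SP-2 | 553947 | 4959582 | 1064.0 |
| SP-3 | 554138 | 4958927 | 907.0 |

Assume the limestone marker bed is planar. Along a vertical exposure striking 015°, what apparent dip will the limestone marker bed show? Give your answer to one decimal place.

12.2°

Let the plane be z = a·x + b·y + c.
SP-2−SP-1: −652a + 672b = 174.5;  SP-3−SP-1: −461a + 17b = 17.5.
Solving gives a = −0.02944, b = 0.23111.
Unit vector along 015° is (sin 15°, cos 15°) = (0.2588, 0.9659).
Slope in that direction = a·(0.2588) + b·(0.9659) = 0.21562.
Apparent dip = arctan|0.21562| = 12.2° (true dip is 13.1°, so apparent ≤ true as expected).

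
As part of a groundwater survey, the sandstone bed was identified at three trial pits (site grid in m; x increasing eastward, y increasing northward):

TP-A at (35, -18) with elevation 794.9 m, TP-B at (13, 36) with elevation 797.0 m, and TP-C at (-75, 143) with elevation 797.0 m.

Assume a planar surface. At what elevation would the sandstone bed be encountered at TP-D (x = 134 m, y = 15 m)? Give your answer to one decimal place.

806.7 m

Let the plane be z = a·x + b·y + c.
TP-B−TP-A: −22a + 54b = 2.1;  TP-C−TP-A: −110a + 161b = 2.1.
Solving gives a = 0.09370, b = 0.07706.
Then c = 794.9 − a·35 − b·-18 = 793.01.
At (134, 15): z = 12.6 + 1.2 + 793.01 = 806.7 m.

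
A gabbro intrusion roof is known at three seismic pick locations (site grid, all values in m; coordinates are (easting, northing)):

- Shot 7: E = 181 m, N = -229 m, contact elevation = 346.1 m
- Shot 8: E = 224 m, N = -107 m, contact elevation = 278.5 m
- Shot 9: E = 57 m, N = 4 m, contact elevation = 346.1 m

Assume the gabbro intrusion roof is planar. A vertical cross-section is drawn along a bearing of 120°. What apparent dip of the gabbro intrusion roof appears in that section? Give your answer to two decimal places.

Let the plane be z = a·E + b·N + c.
Shot 8−Shot 7: 43a + 122b = −67.6;  Shot 9−Shot 7: −124a + 233b = 0.
Solving gives a = −0.62635, b = −0.33334.
Unit vector along 120° is (sin 120°, cos 120°) = (0.8660, -0.5000).
Slope in that direction = a·(0.8660) + b·(-0.5000) = −0.37577.
Apparent dip = arctan|0.37577| = 20.59° (true dip is 35.4°, so apparent ≤ true as expected).

20.59°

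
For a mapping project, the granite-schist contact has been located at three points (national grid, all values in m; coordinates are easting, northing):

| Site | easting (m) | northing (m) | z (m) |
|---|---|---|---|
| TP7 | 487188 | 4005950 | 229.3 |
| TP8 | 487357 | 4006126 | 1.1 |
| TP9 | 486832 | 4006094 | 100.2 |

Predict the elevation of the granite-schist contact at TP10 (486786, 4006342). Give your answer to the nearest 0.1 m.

-188.2 m

Two edge vectors: TP7→TP8 = (169, 176, -228.2), TP7→TP9 = (-356, 144, -129.1).
Normal n = (TP7→TP8) × (TP7→TP9) = (10139.2, 103057.1, 86992).
So ∂z/∂easting = −n_x/n_z = −0.116553246 and ∂z/∂northing = −n_y/n_z = −1.184673303.
Intercept c from TP7: 229.3 + 56783.34 + 4745742.02 = 4802754.66.
At (486786, 4006342): z = −56736.5 − 4746206.4 + 4802754.66 = -188.2 m.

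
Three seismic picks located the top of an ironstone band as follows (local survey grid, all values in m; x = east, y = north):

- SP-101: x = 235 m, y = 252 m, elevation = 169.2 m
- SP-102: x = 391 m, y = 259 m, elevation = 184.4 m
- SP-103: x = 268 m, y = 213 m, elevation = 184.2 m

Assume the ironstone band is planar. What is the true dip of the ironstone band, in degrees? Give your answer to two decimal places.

Let the plane be z = a·x + b·y + c.
SP-102−SP-101: 156a + 7b = 15.2;  SP-103−SP-101: 33a − 39b = 15.
Solving gives a = 0.11050, b = −0.29112.
Gradient magnitude |∇z| = √(a² + b²) = √(0.01221 + 0.08475) = 0.31138.
True dip = arctan(0.31138) = 17.30°, dipping toward NNW (azimuth ≈ 339°).

17.30°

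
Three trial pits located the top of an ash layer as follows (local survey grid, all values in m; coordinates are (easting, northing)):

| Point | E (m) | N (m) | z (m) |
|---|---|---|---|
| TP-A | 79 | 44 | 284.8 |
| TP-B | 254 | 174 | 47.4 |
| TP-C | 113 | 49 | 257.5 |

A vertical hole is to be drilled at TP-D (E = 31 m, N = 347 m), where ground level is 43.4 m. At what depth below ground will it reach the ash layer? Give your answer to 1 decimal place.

Let the plane be z = a·E + b·N + c.
TP-B−TP-A: 175a + 130b = −237.4;  TP-C−TP-A: 34a + 5b = −27.3.
Solving gives a = −0.66629, b = −0.92922.
Then c = 284.8 − a·79 − b·44 = 378.32.
At (31, 347): z_contact = −20.66 − 322.44 + 378.32 = 35.23 m.
Depth below ground = 43.4 − 35.23 = 8.2 m.

8.2 m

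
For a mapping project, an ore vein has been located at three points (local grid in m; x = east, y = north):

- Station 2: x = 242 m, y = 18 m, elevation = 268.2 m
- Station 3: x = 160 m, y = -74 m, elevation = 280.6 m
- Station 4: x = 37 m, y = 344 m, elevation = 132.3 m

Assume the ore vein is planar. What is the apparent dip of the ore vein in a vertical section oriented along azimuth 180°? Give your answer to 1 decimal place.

16.7°

Two edge vectors: Station 2→Station 3 = (-82, -92, 12.4), Station 2→Station 4 = (-205, 326, -135.9).
Normal n = (Station 2→Station 3) × (Station 2→Station 4) = (8460.4, -13685.8, -45592).
So ∂z/∂x = −n_x/n_z = 0.18557 and ∂z/∂y = −n_y/n_z = −0.30018.
Unit vector along 180° is (sin 180°, cos 180°) = (0.0000, -1.0000).
Slope in that direction = a·(0.0000) + b·(-1.0000) = 0.30018.
Apparent dip = arctan|0.30018| = 16.7° (true dip is 19.4°, so apparent ≤ true as expected).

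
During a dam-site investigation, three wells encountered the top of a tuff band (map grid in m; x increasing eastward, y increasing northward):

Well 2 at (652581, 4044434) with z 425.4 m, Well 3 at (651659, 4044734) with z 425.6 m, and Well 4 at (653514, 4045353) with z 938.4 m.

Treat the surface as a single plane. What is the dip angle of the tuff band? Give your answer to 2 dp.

Let the plane be z = a·x + b·y + c.
Well 3−Well 2: −922a + 300b = 0.2;  Well 4−Well 2: 933a + 919b = 513.
Solving gives a = 0.13637, b = 0.41977.
Gradient magnitude |∇z| = √(a² + b²) = √(0.01860 + 0.17621) = 0.44137.
True dip = arctan(0.44137) = 23.81°, dipping toward SSW (azimuth ≈ 198°).

23.81°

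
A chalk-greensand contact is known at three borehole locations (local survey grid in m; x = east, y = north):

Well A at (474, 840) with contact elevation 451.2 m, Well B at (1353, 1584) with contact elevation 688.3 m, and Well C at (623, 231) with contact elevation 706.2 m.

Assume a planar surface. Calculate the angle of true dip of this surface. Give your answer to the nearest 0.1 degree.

30.7°

Two edge vectors: Well A→Well B = (879, 744, 237.1), Well A→Well C = (149, -609, 255).
Normal n = (Well A→Well B) × (Well A→Well C) = (334113.9, -188817.1, -646167).
So ∂z/∂x = −n_x/n_z = 0.51707 and ∂z/∂y = −n_y/n_z = −0.29221.
Gradient magnitude |∇z| = √(a² + b²) = √(0.26736 + 0.08539) = 0.59393.
True dip = arctan(0.59393) = 30.7°, dipping toward WNW (azimuth ≈ 299°).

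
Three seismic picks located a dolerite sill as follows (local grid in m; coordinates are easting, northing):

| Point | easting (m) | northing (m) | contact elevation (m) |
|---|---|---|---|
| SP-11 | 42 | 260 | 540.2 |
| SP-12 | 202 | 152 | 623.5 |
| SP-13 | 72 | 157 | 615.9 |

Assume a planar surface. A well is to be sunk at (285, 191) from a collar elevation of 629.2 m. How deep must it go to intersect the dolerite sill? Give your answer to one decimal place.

Let the plane be z = a·easting + b·northing + c.
SP-12−SP-11: 160a − 108b = 83.3;  SP-13−SP-11: 30a − 103b = 75.7.
Solving gives a = 0.03054, b = −0.72606.
Then c = 540.2 − a·42 − b·260 = 727.69.
At (285, 191): z_contact = 8.70 − 138.68 + 727.69 = 597.72 m.
Depth below ground = 629.2 − 597.72 = 31.5 m.

31.5 m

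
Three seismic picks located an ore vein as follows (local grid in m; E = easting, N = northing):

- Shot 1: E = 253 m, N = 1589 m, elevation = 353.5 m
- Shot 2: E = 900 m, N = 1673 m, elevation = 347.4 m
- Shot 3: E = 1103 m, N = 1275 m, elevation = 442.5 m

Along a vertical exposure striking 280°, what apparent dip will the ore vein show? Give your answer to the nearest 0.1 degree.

Two edge vectors: Shot 1→Shot 2 = (647, 84, -6.1), Shot 1→Shot 3 = (850, -314, 89).
Normal n = (Shot 1→Shot 2) × (Shot 1→Shot 3) = (5560.6, -62768, -274558).
So ∂z/∂E = −n_x/n_z = 0.02025 and ∂z/∂N = −n_y/n_z = −0.22861.
Unit vector along 280° is (sin 280°, cos 280°) = (-0.9848, 0.1736).
Slope in that direction = a·(-0.9848) + b·(0.1736) = −0.05964.
Apparent dip = arctan|0.05964| = 3.4° (true dip is 12.9°, so apparent ≤ true as expected).

3.4°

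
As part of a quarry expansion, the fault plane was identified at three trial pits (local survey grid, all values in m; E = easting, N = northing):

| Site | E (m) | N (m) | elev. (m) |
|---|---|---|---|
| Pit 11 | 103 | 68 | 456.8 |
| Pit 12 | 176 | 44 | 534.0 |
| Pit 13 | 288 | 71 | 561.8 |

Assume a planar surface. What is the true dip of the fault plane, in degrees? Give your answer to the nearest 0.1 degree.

57.0°

Let the plane be z = a·E + b·N + c.
Pit 12−Pit 11: 73a − 24b = 77.2;  Pit 13−Pit 11: 185a + 3b = 105.
Solving gives a = 0.59060, b = −1.42026.
Gradient magnitude |∇z| = √(a² + b²) = √(0.34881 + 2.01714) = 1.53816.
True dip = arctan(1.53816) = 57.0°, dipping toward NNW (azimuth ≈ 337°).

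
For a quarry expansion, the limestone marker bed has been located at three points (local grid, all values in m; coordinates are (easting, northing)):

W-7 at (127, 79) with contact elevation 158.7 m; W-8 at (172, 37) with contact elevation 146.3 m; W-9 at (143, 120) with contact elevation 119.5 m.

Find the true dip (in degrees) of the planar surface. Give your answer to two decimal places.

46.62°

Let the plane be z = a·E + b·N + c.
W-8−W-7: 45a − 42b = −12.4;  W-9−W-7: 16a + 41b = −39.2.
Solving gives a = −0.85610, b = −0.62201.
Gradient magnitude |∇z| = √(a² + b²) = √(0.73290 + 0.38690) = 1.05821.
True dip = arctan(1.05821) = 46.62°, dipping toward NE (azimuth ≈ 054°).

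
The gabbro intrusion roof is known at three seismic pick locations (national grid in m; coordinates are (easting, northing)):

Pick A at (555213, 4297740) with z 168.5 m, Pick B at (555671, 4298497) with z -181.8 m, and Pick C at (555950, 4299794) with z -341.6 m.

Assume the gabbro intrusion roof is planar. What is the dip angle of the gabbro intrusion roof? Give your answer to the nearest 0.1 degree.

Let the plane be z = a·E + b·N + c.
Pick B−Pick A: 458a + 757b = −350.3;  Pick C−Pick A: 737a + 2054b = −510.1.
Solving gives a = −0.87082, b = 0.06412.
Gradient magnitude |∇z| = √(a² + b²) = √(0.75833 + 0.00411) = 0.87318.
True dip = arctan(0.87318) = 41.1°, dipping toward E (azimuth ≈ 094°).

41.1°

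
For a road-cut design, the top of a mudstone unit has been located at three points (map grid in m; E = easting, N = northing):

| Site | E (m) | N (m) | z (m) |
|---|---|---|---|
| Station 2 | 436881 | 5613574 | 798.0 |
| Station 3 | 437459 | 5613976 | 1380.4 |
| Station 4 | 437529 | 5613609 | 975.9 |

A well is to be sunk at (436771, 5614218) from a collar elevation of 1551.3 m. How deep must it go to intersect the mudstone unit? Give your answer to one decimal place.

Two edge vectors: Station 2→Station 3 = (578, 402, 582.4), Station 2→Station 4 = (648, 35, 177.9).
Normal n = (Station 2→Station 3) × (Station 2→Station 4) = (51131.8, 274569, -240266).
So ∂z/∂E = −n_x/n_z = 0.212813299 and ∂z/∂N = −n_y/n_z = 1.142770929.
Intercept c from Station 2: 798 − 92974.09 − 6415029.17 = −6507205.26.
At (436771, 5614218): z_contact = 92950.68 + 6415765.12 − 6507205.26 = 1510.54 m.
Depth below ground = 1551.3 − 1510.54 = 40.8 m.

40.8 m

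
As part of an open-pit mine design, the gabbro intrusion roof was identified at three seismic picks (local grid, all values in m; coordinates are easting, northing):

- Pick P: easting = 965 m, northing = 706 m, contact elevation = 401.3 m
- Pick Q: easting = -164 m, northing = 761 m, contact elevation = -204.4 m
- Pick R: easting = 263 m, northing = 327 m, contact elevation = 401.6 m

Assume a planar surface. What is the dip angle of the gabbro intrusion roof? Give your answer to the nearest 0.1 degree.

Let the plane be z = a·easting + b·northing + c.
Pick Q−Pick P: −1129a + 55b = −605.7;  Pick R−Pick P: −702a − 379b = 0.3.
Solving gives a = 0.49205, b = −0.91220.
Gradient magnitude |∇z| = √(a² + b²) = √(0.24212 + 0.83210) = 1.03644.
True dip = arctan(1.03644) = 46.0°, dipping toward NNW (azimuth ≈ 332°).

46.0°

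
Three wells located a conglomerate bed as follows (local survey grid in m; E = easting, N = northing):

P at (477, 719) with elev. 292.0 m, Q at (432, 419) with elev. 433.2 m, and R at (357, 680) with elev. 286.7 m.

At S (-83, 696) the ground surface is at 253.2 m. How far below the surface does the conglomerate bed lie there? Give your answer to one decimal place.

Let the plane be z = a·E + b·N + c.
Q−P: −45a − 300b = 141.2;  R−P: −120a − 39b = −5.3.
Solving gives a = 0.20724, b = −0.50175.
Then c = 292 − a·477 − b·719 = 553.91.
At (-83, 696): z_contact = −17.20 − 349.22 + 553.91 = 187.49 m.
Depth below ground = 253.2 − 187.49 = 65.7 m.

65.7 m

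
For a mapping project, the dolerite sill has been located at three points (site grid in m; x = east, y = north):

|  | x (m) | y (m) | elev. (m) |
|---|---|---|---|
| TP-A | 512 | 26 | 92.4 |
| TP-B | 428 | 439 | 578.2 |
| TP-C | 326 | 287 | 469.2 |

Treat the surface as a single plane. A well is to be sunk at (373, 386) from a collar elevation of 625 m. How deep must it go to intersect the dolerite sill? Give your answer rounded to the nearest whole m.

75 m

Let the plane be z = a·x + b·y + c.
TP-B−TP-A: −84a + 413b = 485.8;  TP-C−TP-A: −186a + 261b = 376.8.
Solving gives a = −0.52510, b = 1.06947.
Then c = 92.4 − a·512 − b·26 = 333.44.
At (373, 386): z_contact = −195.9 + 412.8 + 333.44 = 550.4 m.
Depth below ground = 625 − 550.4 = 75 m.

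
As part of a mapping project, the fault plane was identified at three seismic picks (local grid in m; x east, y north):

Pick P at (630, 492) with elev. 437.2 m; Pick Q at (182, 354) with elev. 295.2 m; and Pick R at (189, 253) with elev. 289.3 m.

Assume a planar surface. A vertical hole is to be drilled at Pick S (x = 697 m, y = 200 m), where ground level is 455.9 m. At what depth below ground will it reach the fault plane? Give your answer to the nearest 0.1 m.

Let the plane be z = a·x + b·y + c.
Pick Q−Pick P: −448a − 138b = −142;  Pick R−Pick P: −441a − 239b = −147.9.
Solving gives a = 0.29272, b = 0.07870.
Then c = 437.2 − a·630 − b·492 = 214.06.
At (697, 200): z_contact = 204.03 + 15.74 + 214.06 = 433.83 m.
Depth below ground = 455.9 − 433.83 = 22.1 m.

22.1 m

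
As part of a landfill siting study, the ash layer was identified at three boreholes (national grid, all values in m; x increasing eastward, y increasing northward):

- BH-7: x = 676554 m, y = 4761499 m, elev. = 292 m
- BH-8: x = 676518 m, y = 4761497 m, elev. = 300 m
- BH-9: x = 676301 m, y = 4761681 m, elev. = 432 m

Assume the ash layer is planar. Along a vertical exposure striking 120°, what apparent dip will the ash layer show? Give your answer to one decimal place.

Two edge vectors: BH-7→BH-8 = (-36, -2, 8), BH-7→BH-9 = (-253, 182, 140).
Normal n = (BH-7→BH-8) × (BH-7→BH-9) = (-1736, 3016, -7058).
So ∂z/∂x = −n_x/n_z = −0.24596 and ∂z/∂y = −n_y/n_z = 0.42732.
Unit vector along 120° is (sin 120°, cos 120°) = (0.8660, -0.5000).
Slope in that direction = a·(0.8660) + b·(-0.5000) = −0.42667.
Apparent dip = arctan|0.42667| = 23.1° (true dip is 26.2°, so apparent ≤ true as expected).

23.1°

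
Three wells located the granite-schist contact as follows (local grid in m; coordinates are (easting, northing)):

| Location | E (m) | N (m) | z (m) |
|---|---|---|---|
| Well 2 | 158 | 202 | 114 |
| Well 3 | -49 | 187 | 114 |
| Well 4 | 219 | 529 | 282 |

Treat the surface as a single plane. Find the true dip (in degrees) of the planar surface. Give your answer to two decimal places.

Let the plane be z = a·E + b·N + c.
Well 3−Well 2: −207a − 15b = 0;  Well 4−Well 2: 61a + 327b = 168.
Solving gives a = −0.03774, b = 0.52080.
Gradient magnitude |∇z| = √(a² + b²) = √(0.00142 + 0.27123) = 0.52217.
True dip = arctan(0.52217) = 27.57°, dipping toward S (azimuth ≈ 176°).

27.57°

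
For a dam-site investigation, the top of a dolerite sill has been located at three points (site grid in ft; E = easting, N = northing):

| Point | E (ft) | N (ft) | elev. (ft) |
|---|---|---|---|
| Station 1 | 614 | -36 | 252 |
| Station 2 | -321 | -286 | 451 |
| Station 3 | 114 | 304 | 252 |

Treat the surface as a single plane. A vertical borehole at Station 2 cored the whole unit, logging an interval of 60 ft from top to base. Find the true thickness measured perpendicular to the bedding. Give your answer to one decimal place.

57.9 ft

Two edge vectors: Station 1→Station 2 = (-935, -250, 199), Station 1→Station 3 = (-500, 340, 0).
Normal n = (Station 1→Station 2) × (Station 1→Station 3) = (-67660, -99500, -442900).
So ∂z/∂E = −n_x/n_z = −0.15277 and ∂z/∂N = −n_y/n_z = −0.22466.
|∇z| = √(a²+b²) = 0.27168, so dip δ = arctan(0.27168) = 15.20°.
True thickness = vertical thickness × cos δ = 60 × cos 15.20° = 57.9 ft.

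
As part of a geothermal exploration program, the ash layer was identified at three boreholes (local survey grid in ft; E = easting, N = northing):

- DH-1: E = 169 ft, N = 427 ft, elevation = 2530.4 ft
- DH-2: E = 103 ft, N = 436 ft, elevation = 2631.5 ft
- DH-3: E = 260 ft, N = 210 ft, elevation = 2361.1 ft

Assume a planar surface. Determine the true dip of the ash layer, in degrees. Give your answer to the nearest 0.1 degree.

56.6°

Let the plane be z = a·E + b·N + c.
DH-2−DH-1: −66a + 9b = 101.1;  DH-3−DH-1: 91a − 217b = −169.3.
Solving gives a = −1.51189, b = 0.14617.
Gradient magnitude |∇z| = √(a² + b²) = √(2.28580 + 0.02136) = 1.51894.
True dip = arctan(1.51894) = 56.6°, dipping toward E (azimuth ≈ 096°).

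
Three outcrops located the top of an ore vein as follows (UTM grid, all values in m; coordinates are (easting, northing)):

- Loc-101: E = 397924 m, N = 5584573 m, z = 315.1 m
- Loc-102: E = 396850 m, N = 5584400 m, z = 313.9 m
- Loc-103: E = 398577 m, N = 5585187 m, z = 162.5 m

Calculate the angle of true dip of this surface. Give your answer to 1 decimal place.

17.0°

Two edge vectors: Loc-101→Loc-102 = (-1074, -173, -1.2), Loc-101→Loc-103 = (653, 614, -152.6).
Normal n = (Loc-101→Loc-102) × (Loc-101→Loc-103) = (27136.6, -164676, -546467).
So ∂z/∂E = −n_x/n_z = 0.04966 and ∂z/∂N = −n_y/n_z = −0.30135.
Gradient magnitude |∇z| = √(a² + b²) = √(0.00247 + 0.09081) = 0.30541.
True dip = arctan(0.30541) = 17.0°, dipping toward N (azimuth ≈ 351°).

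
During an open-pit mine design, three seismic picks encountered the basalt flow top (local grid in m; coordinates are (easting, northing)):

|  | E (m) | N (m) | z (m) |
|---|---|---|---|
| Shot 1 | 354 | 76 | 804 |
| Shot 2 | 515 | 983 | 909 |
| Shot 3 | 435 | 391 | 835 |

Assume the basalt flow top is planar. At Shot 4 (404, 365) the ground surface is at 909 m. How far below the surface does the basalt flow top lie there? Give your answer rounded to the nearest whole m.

71 m

Let the plane be z = a·E + b·N + c.
Shot 2−Shot 1: 161a + 907b = 105;  Shot 3−Shot 1: 81a + 315b = 31.
Solving gives a = −0.21791, b = 0.15445.
Then c = 804 − a·354 − b·76 = 869.40.
At (404, 365): z_contact = −88.0 + 56.4 + 869.40 = 837.7 m.
Depth below ground = 909 − 837.7 = 71 m.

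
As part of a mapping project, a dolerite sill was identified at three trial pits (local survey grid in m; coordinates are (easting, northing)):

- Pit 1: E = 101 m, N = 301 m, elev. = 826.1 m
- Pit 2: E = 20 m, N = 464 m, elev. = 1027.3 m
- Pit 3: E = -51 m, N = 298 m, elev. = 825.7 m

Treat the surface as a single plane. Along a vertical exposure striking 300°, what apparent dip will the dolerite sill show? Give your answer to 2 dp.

Let the plane be z = a·E + b·N + c.
Pit 2−Pit 1: −81a + 163b = 201.2;  Pit 3−Pit 1: −152a − 3b = −0.4.
Solving gives a = −0.02152, b = 1.22366.
Unit vector along 300° is (sin 300°, cos 300°) = (-0.8660, 0.5000).
Slope in that direction = a·(-0.8660) + b·(0.5000) = 0.63047.
Apparent dip = arctan|0.63047| = 32.23° (true dip is 50.7°, so apparent ≤ true as expected).

32.23°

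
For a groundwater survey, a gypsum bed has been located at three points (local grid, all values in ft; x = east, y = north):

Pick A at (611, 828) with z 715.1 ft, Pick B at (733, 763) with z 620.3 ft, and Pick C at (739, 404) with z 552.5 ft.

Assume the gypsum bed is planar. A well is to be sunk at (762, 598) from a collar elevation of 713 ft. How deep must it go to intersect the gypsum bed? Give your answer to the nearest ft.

142 ft

Let the plane be z = a·x + b·y + c.
Pick B−Pick A: 122a − 65b = −94.8;  Pick C−Pick A: 128a − 424b = −162.6.
Solving gives a = −0.68251, b = 0.17745.
Then c = 715.1 − a·611 − b·828 = 985.18.
At (762, 598): z_contact = −520.1 + 106.1 + 985.18 = 571.2 ft.
Depth below ground = 713 − 571.2 = 142 ft.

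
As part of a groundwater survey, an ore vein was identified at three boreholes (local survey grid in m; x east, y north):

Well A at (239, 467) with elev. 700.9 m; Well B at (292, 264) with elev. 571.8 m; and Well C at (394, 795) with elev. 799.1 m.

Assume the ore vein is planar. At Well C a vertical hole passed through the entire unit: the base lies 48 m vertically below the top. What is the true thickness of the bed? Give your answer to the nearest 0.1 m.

39.5 m

Let the plane be z = a·x + b·y + c.
Well B−Well A: 53a − 203b = −129.1;  Well C−Well A: 155a + 328b = 98.2.
Solving gives a = −0.45876, b = 0.51618.
|∇z| = √(a²+b²) = 0.69059, so dip δ = arctan(0.69059) = 34.63°.
True thickness = vertical thickness × cos δ = 48 × cos 34.63° = 39.5 m.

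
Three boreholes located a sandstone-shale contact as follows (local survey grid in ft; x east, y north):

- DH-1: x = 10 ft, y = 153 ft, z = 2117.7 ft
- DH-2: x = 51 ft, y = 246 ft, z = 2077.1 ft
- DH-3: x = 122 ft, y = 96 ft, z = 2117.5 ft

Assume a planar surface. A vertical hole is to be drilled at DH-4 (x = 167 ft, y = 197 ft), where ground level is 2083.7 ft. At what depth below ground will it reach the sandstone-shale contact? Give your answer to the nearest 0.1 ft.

10.4 ft

Two edge vectors: DH-1→DH-2 = (41, 93, -40.6), DH-1→DH-3 = (112, -57, -0.2).
Normal n = (DH-1→DH-2) × (DH-1→DH-3) = (-2332.8, -4539, -12753).
So ∂z/∂x = −n_x/n_z = −0.18292 and ∂z/∂y = −n_y/n_z = −0.35592.
Intercept c from DH-1: 2117.7 + 1.83 + 54.46 = 2173.98.
At (167, 197): z_contact = −30.55 − 70.12 + 2173.98 = 2073.32 ft.
Depth below ground = 2083.7 − 2073.32 = 10.4 ft.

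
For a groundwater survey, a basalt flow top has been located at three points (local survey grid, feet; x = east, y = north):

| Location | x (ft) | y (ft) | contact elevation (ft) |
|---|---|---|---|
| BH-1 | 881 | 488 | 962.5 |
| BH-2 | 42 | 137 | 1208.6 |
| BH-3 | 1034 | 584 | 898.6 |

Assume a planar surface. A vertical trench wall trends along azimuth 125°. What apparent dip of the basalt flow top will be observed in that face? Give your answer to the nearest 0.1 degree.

16.9°

Two edge vectors: BH-1→BH-2 = (-839, -351, 246.1), BH-1→BH-3 = (153, 96, -63.9).
Normal n = (BH-1→BH-2) × (BH-1→BH-3) = (-1196.7, -15958.8, -26841).
So ∂z/∂x = −n_x/n_z = −0.04458 and ∂z/∂y = −n_y/n_z = −0.59457.
Unit vector along 125° is (sin 125°, cos 125°) = (0.8192, -0.5736).
Slope in that direction = a·(0.8192) + b·(-0.5736) = 0.30451.
Apparent dip = arctan|0.30451| = 16.9° (true dip is 30.8°, so apparent ≤ true as expected).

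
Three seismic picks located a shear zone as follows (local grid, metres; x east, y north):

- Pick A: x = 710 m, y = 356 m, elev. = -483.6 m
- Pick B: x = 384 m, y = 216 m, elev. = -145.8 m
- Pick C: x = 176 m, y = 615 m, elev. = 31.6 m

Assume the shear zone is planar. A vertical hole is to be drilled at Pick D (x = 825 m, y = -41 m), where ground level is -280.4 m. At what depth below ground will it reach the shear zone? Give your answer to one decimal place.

287.5 m

Two edge vectors: Pick A→Pick B = (-326, -140, 337.8), Pick A→Pick C = (-534, 259, 515.2).
Normal n = (Pick A→Pick B) × (Pick A→Pick C) = (-159618.2, -12430, -159194).
So ∂z/∂x = −n_x/n_z = −1.00266 and ∂z/∂y = −n_y/n_z = −0.07808.
Intercept c from Pick A: -483.6 + 711.89 + 27.80 = 256.09.
At (825, -41): z_contact = −827.20 + 3.20 + 256.09 = -567.91 m.
Depth below ground = -280.4 − (-567.91) = 287.5 m.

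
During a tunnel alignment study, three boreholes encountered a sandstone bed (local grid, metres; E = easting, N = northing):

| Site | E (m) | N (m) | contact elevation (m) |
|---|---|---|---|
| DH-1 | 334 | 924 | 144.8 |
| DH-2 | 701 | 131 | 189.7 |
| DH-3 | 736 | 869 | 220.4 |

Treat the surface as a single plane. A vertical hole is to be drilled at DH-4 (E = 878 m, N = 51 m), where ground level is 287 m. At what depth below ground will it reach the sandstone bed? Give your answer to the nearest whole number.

Two edge vectors: DH-1→DH-2 = (367, -793, 44.9), DH-1→DH-3 = (402, -55, 75.6).
Normal n = (DH-1→DH-2) × (DH-1→DH-3) = (-57481.3, -9695.4, 298601).
So ∂z/∂E = −n_x/n_z = 0.19250 and ∂z/∂N = −n_y/n_z = 0.03247.
Intercept c from DH-1: 144.8 − 64.30 − 30.00 = 50.50.
At (878, 51): z_contact = 169.0 + 1.7 + 50.50 = 221.2 m.
Depth below ground = 287 − 221.2 = 66 m.

66 m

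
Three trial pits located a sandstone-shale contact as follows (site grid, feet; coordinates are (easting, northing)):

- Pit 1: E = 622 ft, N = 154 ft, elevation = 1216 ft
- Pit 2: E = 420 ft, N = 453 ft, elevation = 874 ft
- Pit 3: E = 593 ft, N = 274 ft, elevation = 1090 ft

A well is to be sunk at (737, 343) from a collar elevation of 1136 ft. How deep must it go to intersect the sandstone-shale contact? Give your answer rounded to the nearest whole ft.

84 ft

Let the plane be z = a·E + b·N + c.
Pit 2−Pit 1: −202a + 299b = −342;  Pit 3−Pit 1: −29a + 120b = −126.
Solving gives a = 0.21620, b = −0.99775.
Then c = 1216 − a·622 − b·154 = 1235.18.
At (737, 343): z_contact = 159.3 − 342.2 + 1235.18 = 1052.3 ft.
Depth below ground = 1136 − 1052.3 = 84 ft.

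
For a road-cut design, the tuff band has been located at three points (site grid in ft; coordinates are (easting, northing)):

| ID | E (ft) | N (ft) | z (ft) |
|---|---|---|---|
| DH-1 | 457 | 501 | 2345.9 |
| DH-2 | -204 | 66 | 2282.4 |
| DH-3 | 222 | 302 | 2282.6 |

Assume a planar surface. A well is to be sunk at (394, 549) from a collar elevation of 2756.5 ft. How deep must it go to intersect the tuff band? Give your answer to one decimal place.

334.5 ft

Two edge vectors: DH-1→DH-2 = (-661, -435, -63.5), DH-1→DH-3 = (-235, -199, -63.3).
Normal n = (DH-1→DH-2) × (DH-1→DH-3) = (14899, -26918.8, 29314).
So ∂z/∂E = −n_x/n_z = −0.50826 and ∂z/∂N = −n_y/n_z = 0.91829.
Intercept c from DH-1: 2345.9 + 232.27 − 460.06 = 2118.11.
At (394, 549): z_contact = −200.25 + 504.14 + 2118.11 = 2422.00 ft.
Depth below ground = 2756.5 − 2422.00 = 334.5 ft.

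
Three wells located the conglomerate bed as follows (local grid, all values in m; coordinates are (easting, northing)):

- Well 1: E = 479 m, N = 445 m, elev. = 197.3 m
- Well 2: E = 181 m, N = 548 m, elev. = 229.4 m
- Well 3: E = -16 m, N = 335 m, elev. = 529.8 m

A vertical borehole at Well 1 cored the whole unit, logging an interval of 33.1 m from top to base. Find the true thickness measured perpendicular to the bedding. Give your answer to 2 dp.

Let the plane be z = a·E + b·N + c.
Well 2−Well 1: −298a + 103b = 32.1;  Well 3−Well 1: −495a − 110b = 332.5.
Solving gives a = −0.45101, b = −0.99320.
|∇z| = √(a²+b²) = 1.09080, so dip δ = arctan(1.09080) = 47.49°.
True thickness = vertical thickness × cos δ = 33.1 × cos 47.49° = 22.37 m.

22.37 m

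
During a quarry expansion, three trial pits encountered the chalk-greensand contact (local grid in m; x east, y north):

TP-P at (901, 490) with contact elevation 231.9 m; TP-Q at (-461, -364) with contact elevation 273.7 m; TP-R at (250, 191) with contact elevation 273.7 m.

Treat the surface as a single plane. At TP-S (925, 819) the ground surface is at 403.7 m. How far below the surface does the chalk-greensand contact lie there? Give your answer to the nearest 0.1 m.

109.8 m

Let the plane be z = a·x + b·y + c.
TP-Q−TP-P: −1362a − 854b = 41.8;  TP-R−TP-P: −651a − 299b = 41.8.
Solving gives a = −0.15600, b = 0.19984.
Then c = 231.9 − a·901 − b·490 = 274.53.
At (925, 819): z_contact = −144.30 + 163.67 + 274.53 = 293.90 m.
Depth below ground = 403.7 − 293.90 = 109.8 m.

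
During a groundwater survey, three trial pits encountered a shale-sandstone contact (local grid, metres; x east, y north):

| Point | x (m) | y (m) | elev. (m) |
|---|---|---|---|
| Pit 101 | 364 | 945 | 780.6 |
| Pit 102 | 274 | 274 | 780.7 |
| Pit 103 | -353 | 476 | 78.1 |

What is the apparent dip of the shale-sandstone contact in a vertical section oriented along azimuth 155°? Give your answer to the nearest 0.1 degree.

30.3°

Two edge vectors: Pit 101→Pit 102 = (-90, -671, 0.1), Pit 101→Pit 103 = (-717, -469, -702.5).
Normal n = (Pit 101→Pit 102) × (Pit 101→Pit 103) = (471424.4, -63296.7, -438897).
So ∂z/∂x = −n_x/n_z = 1.07411 and ∂z/∂y = −n_y/n_z = −0.14422.
Unit vector along 155° is (sin 155°, cos 155°) = (0.4226, -0.9063).
Slope in that direction = a·(0.4226) + b·(-0.9063) = 0.58464.
Apparent dip = arctan|0.58464| = 30.3° (true dip is 47.3°, so apparent ≤ true as expected).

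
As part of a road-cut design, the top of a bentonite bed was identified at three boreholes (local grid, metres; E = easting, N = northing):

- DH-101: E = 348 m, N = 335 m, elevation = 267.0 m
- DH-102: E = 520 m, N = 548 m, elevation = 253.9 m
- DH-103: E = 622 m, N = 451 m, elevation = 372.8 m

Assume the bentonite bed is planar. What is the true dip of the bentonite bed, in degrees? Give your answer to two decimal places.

Let the plane be z = a·E + b·N + c.
DH-102−DH-101: 172a + 213b = −13.1;  DH-103−DH-101: 274a + 116b = 105.8.
Solving gives a = 0.62627, b = −0.56722.
Gradient magnitude |∇z| = √(a² + b²) = √(0.39221 + 0.32174) = 0.84496.
True dip = arctan(0.84496) = 40.20°, dipping toward NW (azimuth ≈ 312°).

40.20°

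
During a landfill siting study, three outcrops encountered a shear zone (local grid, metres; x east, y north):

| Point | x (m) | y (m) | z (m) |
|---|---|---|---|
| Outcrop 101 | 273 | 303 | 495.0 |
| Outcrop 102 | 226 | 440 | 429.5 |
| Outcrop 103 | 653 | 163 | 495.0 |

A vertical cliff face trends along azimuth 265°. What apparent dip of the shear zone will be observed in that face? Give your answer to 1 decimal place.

Let the plane be z = a·x + b·y + c.
Outcrop 102−Outcrop 101: −47a + 137b = −65.5;  Outcrop 103−Outcrop 101: 380a − 140b = 0.
Solving gives a = −0.20163, b = −0.54727.
Unit vector along 265° is (sin 265°, cos 265°) = (-0.9962, -0.0872).
Slope in that direction = a·(-0.9962) + b·(-0.0872) = 0.24856.
Apparent dip = arctan|0.24856| = 14.0° (true dip is 30.3°, so apparent ≤ true as expected).

14.0°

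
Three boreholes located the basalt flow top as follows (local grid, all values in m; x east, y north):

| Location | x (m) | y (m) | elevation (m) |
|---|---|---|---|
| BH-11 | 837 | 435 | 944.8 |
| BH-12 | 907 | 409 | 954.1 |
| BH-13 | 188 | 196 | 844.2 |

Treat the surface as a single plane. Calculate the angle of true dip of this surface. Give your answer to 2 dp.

8.37°

Let the plane be z = a·x + b·y + c.
BH-12−BH-11: 70a − 26b = 9.3;  BH-13−BH-11: −649a − 239b = −100.6.
Solving gives a = 0.14398, b = 0.02995.
Gradient magnitude |∇z| = √(a² + b²) = √(0.02073 + 0.00090) = 0.14706.
True dip = arctan(0.14706) = 8.37°, dipping toward WSW (azimuth ≈ 258°).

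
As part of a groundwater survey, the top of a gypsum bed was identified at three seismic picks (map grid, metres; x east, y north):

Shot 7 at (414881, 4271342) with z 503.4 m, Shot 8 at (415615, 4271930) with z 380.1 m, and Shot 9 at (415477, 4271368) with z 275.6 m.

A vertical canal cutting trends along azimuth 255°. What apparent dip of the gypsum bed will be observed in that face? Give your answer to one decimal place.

Let the plane be z = a·x + b·y + c.
Shot 8−Shot 7: 734a + 588b = −123.3;  Shot 9−Shot 7: 596a + 26b = −227.8.
Solving gives a = −0.39455, b = 0.28283.
Unit vector along 255° is (sin 255°, cos 255°) = (-0.9659, -0.2588).
Slope in that direction = a·(-0.9659) + b·(-0.2588) = 0.30791.
Apparent dip = arctan|0.30791| = 17.1° (true dip is 25.9°, so apparent ≤ true as expected).

17.1°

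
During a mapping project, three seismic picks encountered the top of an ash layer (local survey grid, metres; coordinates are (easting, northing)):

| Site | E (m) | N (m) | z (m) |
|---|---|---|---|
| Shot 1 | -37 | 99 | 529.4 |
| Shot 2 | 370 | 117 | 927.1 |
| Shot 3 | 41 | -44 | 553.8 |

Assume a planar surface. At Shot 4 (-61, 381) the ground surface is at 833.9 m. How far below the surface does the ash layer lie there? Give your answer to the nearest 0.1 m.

Two edge vectors: Shot 1→Shot 2 = (407, 18, 397.7), Shot 1→Shot 3 = (78, -143, 24.4).
Normal n = (Shot 1→Shot 2) × (Shot 1→Shot 3) = (57310.3, 21089.8, -59605).
So ∂z/∂E = −n_x/n_z = 0.96150 and ∂z/∂N = −n_y/n_z = 0.35383.
Intercept c from Shot 1: 529.4 + 35.58 − 35.03 = 529.95.
At (-61, 381): z_contact = −58.65 + 134.81 + 529.95 = 606.10 m.
Depth below ground = 833.9 − 606.10 = 227.8 m.

227.8 m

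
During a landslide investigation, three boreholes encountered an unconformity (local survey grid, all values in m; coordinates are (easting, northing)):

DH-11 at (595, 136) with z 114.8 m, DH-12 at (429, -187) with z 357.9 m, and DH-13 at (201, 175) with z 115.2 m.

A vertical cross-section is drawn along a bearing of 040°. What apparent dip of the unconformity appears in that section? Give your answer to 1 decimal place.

30.7°

Two edge vectors: DH-11→DH-12 = (-166, -323, 243.1), DH-11→DH-13 = (-394, 39, 0.4).
Normal n = (DH-11→DH-12) × (DH-11→DH-13) = (-9610.1, -95715, -133736).
So ∂z/∂E = −n_x/n_z = −0.07186 and ∂z/∂N = −n_y/n_z = −0.71570.
Unit vector along 040° is (sin 40°, cos 40°) = (0.6428, 0.7660).
Slope in that direction = a·(0.6428) + b·(0.7660) = −0.59445.
Apparent dip = arctan|0.59445| = 30.7° (true dip is 35.7°, so apparent ≤ true as expected).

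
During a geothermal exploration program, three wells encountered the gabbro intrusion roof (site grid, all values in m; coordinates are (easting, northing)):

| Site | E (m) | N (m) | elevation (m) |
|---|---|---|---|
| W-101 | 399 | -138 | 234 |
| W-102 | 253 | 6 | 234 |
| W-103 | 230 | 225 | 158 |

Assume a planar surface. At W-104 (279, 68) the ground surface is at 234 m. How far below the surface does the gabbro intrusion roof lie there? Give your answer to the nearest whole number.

Two edge vectors: W-101→W-102 = (-146, 144, 0), W-101→W-103 = (-169, 363, -76).
Normal n = (W-101→W-102) × (W-101→W-103) = (-10944, -11096, -28662).
So ∂z/∂E = −n_x/n_z = −0.38183 and ∂z/∂N = −n_y/n_z = −0.38713.
Intercept c from W-101: 234 + 152.35 − 53.42 = 332.93.
At (279, 68): z_contact = −106.5 − 26.3 + 332.93 = 200.1 m.
Depth below ground = 234 − 200.1 = 34 m.

34 m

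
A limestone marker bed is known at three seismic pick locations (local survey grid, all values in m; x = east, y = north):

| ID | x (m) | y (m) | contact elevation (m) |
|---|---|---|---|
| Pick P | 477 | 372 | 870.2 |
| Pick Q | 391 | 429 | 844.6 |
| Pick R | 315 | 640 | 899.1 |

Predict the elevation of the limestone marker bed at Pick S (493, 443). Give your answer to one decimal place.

Let the plane be z = a·x + b·y + c.
Pick Q−Pick P: −86a + 57b = −25.6;  Pick R−Pick P: −162a + 268b = 28.9.
Solving gives a = 0.61590, b = 0.48014.
Then c = 870.2 − a·477 − b·372 = 397.80.
At (493, 443): z = 303.6 + 212.7 + 397.80 = 914.1 m.

914.1 m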